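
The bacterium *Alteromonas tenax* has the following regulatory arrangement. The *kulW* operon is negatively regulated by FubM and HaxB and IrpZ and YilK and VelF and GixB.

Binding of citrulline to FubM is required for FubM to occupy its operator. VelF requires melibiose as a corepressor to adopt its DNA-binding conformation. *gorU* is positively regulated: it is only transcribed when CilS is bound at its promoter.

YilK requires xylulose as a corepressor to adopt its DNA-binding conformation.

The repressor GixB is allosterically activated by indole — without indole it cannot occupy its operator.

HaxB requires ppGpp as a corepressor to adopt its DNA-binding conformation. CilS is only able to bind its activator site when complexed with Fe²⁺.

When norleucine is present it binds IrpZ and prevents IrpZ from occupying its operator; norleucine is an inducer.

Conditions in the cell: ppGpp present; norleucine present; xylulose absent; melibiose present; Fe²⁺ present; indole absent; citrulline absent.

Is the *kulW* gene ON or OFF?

OFF

Citrulline is absent, so FubM is inactive.
ppGpp is present, so HaxB is active.
Norleucine is present, so IrpZ is inactive.
Xylulose is absent, so YilK is inactive.
Melibiose is present, so VelF is active.
Indole is absent, so GixB is inactive.
With repressor HaxB bound, *kulW* is not transcribed.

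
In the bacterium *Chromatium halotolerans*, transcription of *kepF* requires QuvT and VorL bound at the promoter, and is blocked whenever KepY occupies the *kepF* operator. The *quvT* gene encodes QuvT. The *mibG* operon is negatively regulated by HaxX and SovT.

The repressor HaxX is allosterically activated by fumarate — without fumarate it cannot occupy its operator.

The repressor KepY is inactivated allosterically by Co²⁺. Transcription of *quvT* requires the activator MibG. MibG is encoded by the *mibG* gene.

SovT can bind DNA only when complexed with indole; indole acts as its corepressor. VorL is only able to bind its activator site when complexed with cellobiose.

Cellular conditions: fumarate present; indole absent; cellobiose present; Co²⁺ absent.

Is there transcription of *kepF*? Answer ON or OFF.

Co²⁺ is absent, so KepY is active.
Fumarate is present, so HaxX is active.
Indole is absent, so SovT is inactive.
With repressor HaxX bound, *mibG* is not transcribed.
So MibG is not produced.
Required activator MibG is absent, so *quvT* is not transcribed.
So QuvT is not produced.
Cellobiose is present, so VorL is active.
With repressor KepY bound, *kepF* is not transcribed.

OFF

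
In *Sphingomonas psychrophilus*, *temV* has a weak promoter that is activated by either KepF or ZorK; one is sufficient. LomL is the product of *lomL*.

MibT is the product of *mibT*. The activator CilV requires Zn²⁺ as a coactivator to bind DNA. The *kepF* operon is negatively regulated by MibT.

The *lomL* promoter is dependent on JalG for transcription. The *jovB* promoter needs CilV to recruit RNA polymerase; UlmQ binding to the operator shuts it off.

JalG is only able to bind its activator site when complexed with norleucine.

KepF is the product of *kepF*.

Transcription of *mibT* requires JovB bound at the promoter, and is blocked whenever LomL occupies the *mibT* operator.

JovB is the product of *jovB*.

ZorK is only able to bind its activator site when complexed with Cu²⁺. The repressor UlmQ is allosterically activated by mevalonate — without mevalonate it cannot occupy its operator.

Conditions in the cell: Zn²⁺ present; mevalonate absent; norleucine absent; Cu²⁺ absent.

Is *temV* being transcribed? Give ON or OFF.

OFF

Mevalonate is absent, so UlmQ is inactive.
Zn²⁺ is present, so CilV is active.
No repressor is bound and CilV is active, so *jovB* is transcribed.
So JovB is produced and active.
Norleucine is absent, so JalG is inactive.
Required activator JalG is absent, so *lomL* is not transcribed.
So LomL is not produced.
No repressor is bound and JovB is active, so *mibT* is transcribed.
So MibT is produced and active.
With repressor MibT bound, *kepF* is not transcribed.
So KepF is not produced.
Cu²⁺ is absent, so ZorK is inactive.
No activator is available at the *temV* promoter, so *temV* is not transcribed.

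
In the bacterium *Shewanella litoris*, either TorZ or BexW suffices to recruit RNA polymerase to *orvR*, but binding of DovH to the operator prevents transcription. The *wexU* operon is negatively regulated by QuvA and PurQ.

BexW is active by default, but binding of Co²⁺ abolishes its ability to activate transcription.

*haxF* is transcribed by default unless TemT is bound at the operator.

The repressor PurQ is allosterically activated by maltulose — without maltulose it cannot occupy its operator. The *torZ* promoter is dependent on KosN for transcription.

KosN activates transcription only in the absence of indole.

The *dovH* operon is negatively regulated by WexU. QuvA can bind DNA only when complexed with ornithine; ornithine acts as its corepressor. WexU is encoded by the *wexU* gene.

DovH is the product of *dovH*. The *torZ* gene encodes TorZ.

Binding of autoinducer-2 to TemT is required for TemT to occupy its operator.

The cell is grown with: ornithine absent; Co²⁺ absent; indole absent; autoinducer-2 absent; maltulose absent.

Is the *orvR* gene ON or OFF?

Ornithine is absent, so QuvA is inactive.
Maltulose is absent, so PurQ is inactive.
With no repressor bound, *wexU* is transcribed.
So WexU is produced and active.
With repressor WexU bound, *dovH* is not transcribed.
So DovH is not produced.
Indole is absent, so KosN is active.
No repressor is bound and KosN is active, so *torZ* is transcribed.
So TorZ is produced and active.
Co²⁺ is absent, so BexW is active.
Activator TorZ is present, so *orvR* is transcribed.

ON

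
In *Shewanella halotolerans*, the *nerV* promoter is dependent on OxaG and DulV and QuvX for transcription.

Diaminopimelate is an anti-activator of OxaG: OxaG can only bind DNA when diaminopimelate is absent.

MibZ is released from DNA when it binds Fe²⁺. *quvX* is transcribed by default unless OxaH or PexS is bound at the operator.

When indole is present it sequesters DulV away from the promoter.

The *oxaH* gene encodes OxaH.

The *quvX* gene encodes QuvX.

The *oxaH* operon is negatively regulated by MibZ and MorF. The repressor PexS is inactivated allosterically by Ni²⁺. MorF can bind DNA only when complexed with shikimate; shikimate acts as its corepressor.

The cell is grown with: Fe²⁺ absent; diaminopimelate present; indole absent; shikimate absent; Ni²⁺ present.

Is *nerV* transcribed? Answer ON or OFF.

OFF

Diaminopimelate is present, so OxaG is inactive.
Indole is absent, so DulV is active.
Fe²⁺ is absent, so MibZ is active.
Shikimate is absent, so MorF is inactive.
With repressor MibZ bound, *oxaH* is not transcribed.
So OxaH is not produced.
Ni²⁺ is present, so PexS is inactive.
With no repressor bound, *quvX* is transcribed.
So QuvX is produced and active.
Required activator OxaG is absent, so *nerV* is not transcribed.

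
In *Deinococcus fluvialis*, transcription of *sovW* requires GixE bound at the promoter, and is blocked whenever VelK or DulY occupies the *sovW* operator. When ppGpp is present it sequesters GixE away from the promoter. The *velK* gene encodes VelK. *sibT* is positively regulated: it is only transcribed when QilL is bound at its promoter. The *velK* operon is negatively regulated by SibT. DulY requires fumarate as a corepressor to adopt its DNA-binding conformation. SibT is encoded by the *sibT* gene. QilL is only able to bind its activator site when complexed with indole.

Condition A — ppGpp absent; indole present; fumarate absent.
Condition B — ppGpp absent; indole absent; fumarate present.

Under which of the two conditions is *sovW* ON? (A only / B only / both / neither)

A only

Condition A:
ppGpp is absent, so GixE is active.
Indole is present, so QilL is active.
No repressor is bound and QilL is active, so *sibT* is transcribed.
So SibT is produced and active.
With repressor SibT bound, *velK* is not transcribed.
So VelK is not produced.
Fumarate is absent, so DulY is inactive.
No repressor is bound and GixE is active, so *sovW* is transcribed.
→ *sovW* is ON in A.
Condition B:
ppGpp is absent, so GixE is active.
Indole is absent, so QilL is inactive.
Required activator QilL is absent, so *sibT* is not transcribed.
So SibT is not produced.
With no repressor bound, *velK* is transcribed.
So VelK is produced and active.
Fumarate is present, so DulY is active.
With repressor VelK bound, *sovW* is not transcribed.
→ *sovW* is OFF in B.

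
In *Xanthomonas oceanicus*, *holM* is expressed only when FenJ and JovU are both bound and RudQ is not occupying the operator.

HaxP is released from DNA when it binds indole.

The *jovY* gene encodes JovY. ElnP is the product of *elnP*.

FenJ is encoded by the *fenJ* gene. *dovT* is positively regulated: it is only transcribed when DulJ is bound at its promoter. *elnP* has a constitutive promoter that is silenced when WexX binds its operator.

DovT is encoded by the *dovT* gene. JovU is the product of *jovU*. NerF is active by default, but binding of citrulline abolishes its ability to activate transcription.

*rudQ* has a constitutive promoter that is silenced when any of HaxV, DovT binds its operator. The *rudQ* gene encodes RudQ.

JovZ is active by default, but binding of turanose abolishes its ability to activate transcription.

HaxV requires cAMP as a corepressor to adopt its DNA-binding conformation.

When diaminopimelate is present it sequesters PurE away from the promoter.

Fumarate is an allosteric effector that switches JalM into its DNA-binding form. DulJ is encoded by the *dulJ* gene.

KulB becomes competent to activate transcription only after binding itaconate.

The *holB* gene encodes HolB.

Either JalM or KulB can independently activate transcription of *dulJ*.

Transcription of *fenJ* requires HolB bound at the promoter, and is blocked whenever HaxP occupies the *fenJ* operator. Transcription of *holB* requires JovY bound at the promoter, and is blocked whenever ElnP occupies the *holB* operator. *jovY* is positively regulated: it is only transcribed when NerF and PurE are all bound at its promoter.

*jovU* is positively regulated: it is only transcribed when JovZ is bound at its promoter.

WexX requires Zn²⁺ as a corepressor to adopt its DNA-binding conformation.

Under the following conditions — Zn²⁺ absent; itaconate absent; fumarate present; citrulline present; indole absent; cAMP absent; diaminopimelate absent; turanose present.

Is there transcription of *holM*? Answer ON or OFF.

OFF

Indole is absent, so HaxP is active.
Citrulline is present, so NerF is inactive.
Diaminopimelate is absent, so PurE is active.
Required activator NerF is absent, so *jovY* is not transcribed.
So JovY is not produced.
Zn²⁺ is absent, so WexX is inactive.
With no repressor bound, *elnP* is transcribed.
So ElnP is produced and active.
With repressor ElnP bound, *holB* is not transcribed.
So HolB is not produced.
With repressor HaxP bound, *fenJ* is not transcribed.
So FenJ is not produced.
cAMP is absent, so HaxV is inactive.
Fumarate is present, so JalM is active.
Itaconate is absent, so KulB is inactive.
Activator JalM is present, so *dulJ* is transcribed.
So DulJ is produced and active.
No repressor is bound and DulJ is active, so *dovT* is transcribed.
So DovT is produced and active.
With repressor DovT bound, *rudQ* is not transcribed.
So RudQ is not produced.
Turanose is present, so JovZ is inactive.
Required activator JovZ is absent, so *jovU* is not transcribed.
So JovU is not produced.
Required activator FenJ is absent, so *holM* is not transcribed.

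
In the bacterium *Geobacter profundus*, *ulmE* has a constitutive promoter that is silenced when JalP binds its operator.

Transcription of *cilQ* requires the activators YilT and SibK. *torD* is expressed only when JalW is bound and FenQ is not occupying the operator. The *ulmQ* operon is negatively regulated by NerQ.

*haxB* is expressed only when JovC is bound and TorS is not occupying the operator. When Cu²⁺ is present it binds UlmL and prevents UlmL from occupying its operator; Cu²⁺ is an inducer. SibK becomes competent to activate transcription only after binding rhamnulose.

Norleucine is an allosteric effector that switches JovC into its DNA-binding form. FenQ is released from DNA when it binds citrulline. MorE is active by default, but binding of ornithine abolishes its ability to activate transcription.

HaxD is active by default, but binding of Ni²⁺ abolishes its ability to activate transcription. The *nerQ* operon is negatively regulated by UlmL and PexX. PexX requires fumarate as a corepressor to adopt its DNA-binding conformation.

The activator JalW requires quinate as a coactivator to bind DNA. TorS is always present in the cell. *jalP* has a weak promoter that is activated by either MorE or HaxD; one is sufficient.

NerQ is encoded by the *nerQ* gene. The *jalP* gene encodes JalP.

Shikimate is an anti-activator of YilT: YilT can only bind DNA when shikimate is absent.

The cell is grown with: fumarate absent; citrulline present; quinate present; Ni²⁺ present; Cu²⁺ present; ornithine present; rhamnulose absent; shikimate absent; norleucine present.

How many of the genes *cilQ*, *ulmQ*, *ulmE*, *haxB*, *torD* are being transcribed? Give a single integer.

2

Shikimate is absent, so YilT is active.
Rhamnulose is absent, so SibK is inactive.
Required activator SibK is absent, so *cilQ* is not transcribed.
→ *cilQ* is OFF.
Cu²⁺ is present, so UlmL is inactive.
Fumarate is absent, so PexX is inactive.
With no repressor bound, *nerQ* is transcribed.
So NerQ is produced and active.
With repressor NerQ bound, *ulmQ* is not transcribed.
→ *ulmQ* is OFF.
Ornithine is present, so MorE is inactive.
Ni²⁺ is present, so HaxD is inactive.
No activator is available at the *jalP* promoter, so *jalP* is not transcribed.
So JalP is not produced.
With no repressor bound, *ulmE* is transcribed.
→ *ulmE* is ON.
Norleucine is present, so JovC is active.
TorS is produced constitutively and is active.
With repressor TorS bound, *haxB* is not transcribed.
→ *haxB* is OFF.
Citrulline is present, so FenQ is inactive.
Quinate is present, so JalW is active.
No repressor is bound and JalW is active, so *torD* is transcribed.
→ *torD* is ON.
2 of the 5 genes are transcribed.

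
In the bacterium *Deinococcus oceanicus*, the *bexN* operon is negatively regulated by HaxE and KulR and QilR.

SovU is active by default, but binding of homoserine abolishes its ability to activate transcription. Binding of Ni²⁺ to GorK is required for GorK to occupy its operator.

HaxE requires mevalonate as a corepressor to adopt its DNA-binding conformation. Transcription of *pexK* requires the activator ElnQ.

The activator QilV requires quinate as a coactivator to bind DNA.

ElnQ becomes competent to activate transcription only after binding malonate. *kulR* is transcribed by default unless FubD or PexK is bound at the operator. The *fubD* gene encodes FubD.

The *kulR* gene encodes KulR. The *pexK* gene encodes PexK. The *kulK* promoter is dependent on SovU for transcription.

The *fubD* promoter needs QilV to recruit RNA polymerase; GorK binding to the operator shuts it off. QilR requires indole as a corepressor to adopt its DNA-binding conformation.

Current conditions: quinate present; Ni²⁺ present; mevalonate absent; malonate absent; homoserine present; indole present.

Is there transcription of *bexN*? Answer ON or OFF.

OFF

Mevalonate is absent, so HaxE is inactive.
Ni²⁺ is present, so GorK is active.
Quinate is present, so QilV is active.
With repressor GorK bound, *fubD* is not transcribed.
So FubD is not produced.
Malonate is absent, so ElnQ is inactive.
Required activator ElnQ is absent, so *pexK* is not transcribed.
So PexK is not produced.
With no repressor bound, *kulR* is transcribed.
So KulR is produced and active.
Indole is present, so QilR is active.
With repressor KulR bound, *bexN* is not transcribed.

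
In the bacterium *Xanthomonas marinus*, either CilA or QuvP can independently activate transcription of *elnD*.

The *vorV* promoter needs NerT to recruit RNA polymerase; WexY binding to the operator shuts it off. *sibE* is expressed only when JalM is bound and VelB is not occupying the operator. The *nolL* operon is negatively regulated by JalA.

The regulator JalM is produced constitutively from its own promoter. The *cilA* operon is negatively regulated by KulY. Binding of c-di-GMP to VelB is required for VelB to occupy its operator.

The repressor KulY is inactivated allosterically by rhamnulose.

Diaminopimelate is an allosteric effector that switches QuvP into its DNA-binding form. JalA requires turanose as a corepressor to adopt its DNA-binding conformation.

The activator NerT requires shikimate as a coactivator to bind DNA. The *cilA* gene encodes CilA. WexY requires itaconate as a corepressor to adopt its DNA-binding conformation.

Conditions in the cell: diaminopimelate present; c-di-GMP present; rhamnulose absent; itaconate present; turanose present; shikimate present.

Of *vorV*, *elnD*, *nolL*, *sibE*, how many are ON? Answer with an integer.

Shikimate is present, so NerT is active.
Itaconate is present, so WexY is active.
With repressor WexY bound, *vorV* is not transcribed.
→ *vorV* is OFF.
Rhamnulose is absent, so KulY is active.
With repressor KulY bound, *cilA* is not transcribed.
So CilA is not produced.
Diaminopimelate is present, so QuvP is active.
Activator QuvP is present, so *elnD* is transcribed.
→ *elnD* is ON.
Turanose is present, so JalA is active.
With repressor JalA bound, *nolL* is not transcribed.
→ *nolL* is OFF.
JalM is produced constitutively and is active.
c-di-GMP is present, so VelB is active.
With repressor VelB bound, *sibE* is not transcribed.
→ *sibE* is OFF.
1 of the 4 genes is transcribed.

1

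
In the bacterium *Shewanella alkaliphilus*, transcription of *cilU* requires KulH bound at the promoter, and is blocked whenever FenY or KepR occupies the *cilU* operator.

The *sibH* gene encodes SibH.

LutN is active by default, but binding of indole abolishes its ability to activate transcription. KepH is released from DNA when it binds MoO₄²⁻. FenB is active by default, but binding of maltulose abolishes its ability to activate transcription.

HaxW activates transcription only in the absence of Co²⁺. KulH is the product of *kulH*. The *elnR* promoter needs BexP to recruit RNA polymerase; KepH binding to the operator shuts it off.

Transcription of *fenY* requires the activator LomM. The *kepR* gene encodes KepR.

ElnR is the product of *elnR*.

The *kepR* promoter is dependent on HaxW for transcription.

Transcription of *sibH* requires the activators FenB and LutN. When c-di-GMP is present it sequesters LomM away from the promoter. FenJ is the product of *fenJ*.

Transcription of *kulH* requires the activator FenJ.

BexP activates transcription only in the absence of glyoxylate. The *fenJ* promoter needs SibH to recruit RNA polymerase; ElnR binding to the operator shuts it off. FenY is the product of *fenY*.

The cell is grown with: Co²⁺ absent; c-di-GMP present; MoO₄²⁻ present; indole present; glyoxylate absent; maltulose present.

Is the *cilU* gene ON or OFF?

c-di-GMP is present, so LomM is inactive.
Required activator LomM is absent, so *fenY* is not transcribed.
So FenY is not produced.
Glyoxylate is absent, so BexP is active.
MoO₄²⁻ is present, so KepH is inactive.
No repressor is bound and BexP is active, so *elnR* is transcribed.
So ElnR is produced and active.
Maltulose is present, so FenB is inactive.
Indole is present, so LutN is inactive.
Required activator FenB is absent, so *sibH* is not transcribed.
So SibH is not produced.
With repressor ElnR bound, *fenJ* is not transcribed.
So FenJ is not produced.
Required activator FenJ is absent, so *kulH* is not transcribed.
So KulH is not produced.
Co²⁺ is absent, so HaxW is active.
No repressor is bound and HaxW is active, so *kepR* is transcribed.
So KepR is produced and active.
With repressor KepR bound, *cilU* is not transcribed.

OFF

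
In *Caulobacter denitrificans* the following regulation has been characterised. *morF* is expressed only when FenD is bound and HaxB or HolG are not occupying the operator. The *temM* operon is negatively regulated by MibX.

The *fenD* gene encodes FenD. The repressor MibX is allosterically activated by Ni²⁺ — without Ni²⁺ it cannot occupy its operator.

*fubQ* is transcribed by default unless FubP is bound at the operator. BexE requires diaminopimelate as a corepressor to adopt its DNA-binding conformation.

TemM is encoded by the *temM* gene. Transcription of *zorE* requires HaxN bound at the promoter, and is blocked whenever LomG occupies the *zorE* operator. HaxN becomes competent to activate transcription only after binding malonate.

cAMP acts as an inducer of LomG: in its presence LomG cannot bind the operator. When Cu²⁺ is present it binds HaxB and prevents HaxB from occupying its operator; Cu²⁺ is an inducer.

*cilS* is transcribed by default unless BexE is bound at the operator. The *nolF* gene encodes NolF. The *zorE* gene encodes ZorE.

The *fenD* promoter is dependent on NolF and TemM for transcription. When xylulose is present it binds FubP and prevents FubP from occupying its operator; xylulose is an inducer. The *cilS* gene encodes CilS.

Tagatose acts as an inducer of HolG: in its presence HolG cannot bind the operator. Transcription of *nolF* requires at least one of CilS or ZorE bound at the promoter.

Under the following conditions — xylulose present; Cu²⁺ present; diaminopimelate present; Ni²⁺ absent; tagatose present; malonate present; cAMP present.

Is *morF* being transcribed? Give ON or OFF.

Diaminopimelate is present, so BexE is active.
With repressor BexE bound, *cilS* is not transcribed.
So CilS is not produced.
Malonate is present, so HaxN is active.
cAMP is present, so LomG is inactive.
No repressor is bound and HaxN is active, so *zorE* is transcribed.
So ZorE is produced and active.
Activator ZorE is present, so *nolF* is transcribed.
So NolF is produced and active.
Ni²⁺ is absent, so MibX is inactive.
With no repressor bound, *temM* is transcribed.
So TemM is produced and active.
No repressor is bound and NolF and TemM are active, so *fenD* is transcribed.
So FenD is produced and active.
Cu²⁺ is present, so HaxB is inactive.
Tagatose is present, so HolG is inactive.
No repressor is bound and FenD is active, so *morF* is transcribed.

ON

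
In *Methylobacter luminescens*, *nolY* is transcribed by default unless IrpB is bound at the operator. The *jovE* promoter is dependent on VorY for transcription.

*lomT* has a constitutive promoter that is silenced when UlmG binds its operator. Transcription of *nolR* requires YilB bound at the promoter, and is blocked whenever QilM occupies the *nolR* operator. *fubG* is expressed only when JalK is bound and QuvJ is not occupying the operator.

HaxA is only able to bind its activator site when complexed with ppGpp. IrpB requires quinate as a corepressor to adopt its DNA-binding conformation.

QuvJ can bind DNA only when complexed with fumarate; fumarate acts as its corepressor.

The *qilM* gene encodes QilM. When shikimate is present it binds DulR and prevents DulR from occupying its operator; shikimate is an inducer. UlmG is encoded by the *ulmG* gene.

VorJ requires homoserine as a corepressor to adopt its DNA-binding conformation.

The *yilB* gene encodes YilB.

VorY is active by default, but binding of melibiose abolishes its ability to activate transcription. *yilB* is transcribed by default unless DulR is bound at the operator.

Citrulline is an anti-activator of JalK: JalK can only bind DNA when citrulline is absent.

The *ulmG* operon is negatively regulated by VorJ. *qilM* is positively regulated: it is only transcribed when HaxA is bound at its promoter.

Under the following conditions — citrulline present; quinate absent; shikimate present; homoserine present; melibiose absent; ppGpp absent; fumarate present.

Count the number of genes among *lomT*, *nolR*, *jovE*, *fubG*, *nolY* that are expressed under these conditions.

Homoserine is present, so VorJ is active.
With repressor VorJ bound, *ulmG* is not transcribed.
So UlmG is not produced.
With no repressor bound, *lomT* is transcribed.
→ *lomT* is ON.
Shikimate is present, so DulR is inactive.
With no repressor bound, *yilB* is transcribed.
So YilB is produced and active.
ppGpp is absent, so HaxA is inactive.
Required activator HaxA is absent, so *qilM* is not transcribed.
So QilM is not produced.
No repressor is bound and YilB is active, so *nolR* is transcribed.
→ *nolR* is ON.
Melibiose is absent, so VorY is active.
No repressor is bound and VorY is active, so *jovE* is transcribed.
→ *jovE* is ON.
Citrulline is present, so JalK is inactive.
Fumarate is present, so QuvJ is active.
With repressor QuvJ bound, *fubG* is not transcribed.
→ *fubG* is OFF.
Quinate is absent, so IrpB is inactive.
With no repressor bound, *nolY* is transcribed.
→ *nolY* is ON.
4 of the 5 genes are transcribed.

4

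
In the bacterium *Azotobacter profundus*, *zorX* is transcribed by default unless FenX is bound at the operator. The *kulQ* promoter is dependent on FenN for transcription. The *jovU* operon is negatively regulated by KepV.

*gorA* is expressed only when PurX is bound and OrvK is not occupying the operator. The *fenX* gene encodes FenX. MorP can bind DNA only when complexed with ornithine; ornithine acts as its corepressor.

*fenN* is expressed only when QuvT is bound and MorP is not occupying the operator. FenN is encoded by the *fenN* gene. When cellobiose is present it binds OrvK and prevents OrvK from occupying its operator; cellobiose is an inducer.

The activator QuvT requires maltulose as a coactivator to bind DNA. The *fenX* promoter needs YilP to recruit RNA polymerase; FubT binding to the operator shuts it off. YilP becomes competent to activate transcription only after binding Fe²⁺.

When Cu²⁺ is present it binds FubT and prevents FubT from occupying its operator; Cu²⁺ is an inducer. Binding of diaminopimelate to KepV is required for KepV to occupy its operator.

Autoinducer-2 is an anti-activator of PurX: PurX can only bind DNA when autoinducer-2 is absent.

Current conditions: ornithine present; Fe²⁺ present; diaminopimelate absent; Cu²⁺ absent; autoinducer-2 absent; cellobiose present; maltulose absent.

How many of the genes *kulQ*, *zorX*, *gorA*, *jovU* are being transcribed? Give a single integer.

Ornithine is present, so MorP is active.
Maltulose is absent, so QuvT is inactive.
With repressor MorP bound, *fenN* is not transcribed.
So FenN is not produced.
Required activator FenN is absent, so *kulQ* is not transcribed.
→ *kulQ* is OFF.
Cu²⁺ is absent, so FubT is active.
Fe²⁺ is present, so YilP is active.
With repressor FubT bound, *fenX* is not transcribed.
So FenX is not produced.
With no repressor bound, *zorX* is transcribed.
→ *zorX* is ON.
Autoinducer-2 is absent, so PurX is active.
Cellobiose is present, so OrvK is inactive.
No repressor is bound and PurX is active, so *gorA* is transcribed.
→ *gorA* is ON.
Diaminopimelate is absent, so KepV is inactive.
With no repressor bound, *jovU* is transcribed.
→ *jovU* is ON.
3 of the 4 genes are transcribed.

3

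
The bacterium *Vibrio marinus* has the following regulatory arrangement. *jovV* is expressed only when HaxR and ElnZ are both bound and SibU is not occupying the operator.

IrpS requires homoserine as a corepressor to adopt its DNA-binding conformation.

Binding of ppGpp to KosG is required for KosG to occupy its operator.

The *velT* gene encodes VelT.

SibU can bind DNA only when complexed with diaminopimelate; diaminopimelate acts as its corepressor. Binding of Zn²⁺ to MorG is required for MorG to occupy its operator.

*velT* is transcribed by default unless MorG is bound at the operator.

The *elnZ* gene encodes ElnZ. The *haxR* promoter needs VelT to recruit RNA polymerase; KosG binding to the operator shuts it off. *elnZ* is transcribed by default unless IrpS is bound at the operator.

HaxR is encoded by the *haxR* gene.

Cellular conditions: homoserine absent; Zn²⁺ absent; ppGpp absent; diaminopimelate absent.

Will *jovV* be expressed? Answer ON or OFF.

ON

Zn²⁺ is absent, so MorG is inactive.
With no repressor bound, *velT* is transcribed.
So VelT is produced and active.
ppGpp is absent, so KosG is inactive.
No repressor is bound and VelT is active, so *haxR* is transcribed.
So HaxR is produced and active.
Diaminopimelate is absent, so SibU is inactive.
Homoserine is absent, so IrpS is inactive.
With no repressor bound, *elnZ* is transcribed.
So ElnZ is produced and active.
No repressor is bound and HaxR and ElnZ are active, so *jovV* is transcribed.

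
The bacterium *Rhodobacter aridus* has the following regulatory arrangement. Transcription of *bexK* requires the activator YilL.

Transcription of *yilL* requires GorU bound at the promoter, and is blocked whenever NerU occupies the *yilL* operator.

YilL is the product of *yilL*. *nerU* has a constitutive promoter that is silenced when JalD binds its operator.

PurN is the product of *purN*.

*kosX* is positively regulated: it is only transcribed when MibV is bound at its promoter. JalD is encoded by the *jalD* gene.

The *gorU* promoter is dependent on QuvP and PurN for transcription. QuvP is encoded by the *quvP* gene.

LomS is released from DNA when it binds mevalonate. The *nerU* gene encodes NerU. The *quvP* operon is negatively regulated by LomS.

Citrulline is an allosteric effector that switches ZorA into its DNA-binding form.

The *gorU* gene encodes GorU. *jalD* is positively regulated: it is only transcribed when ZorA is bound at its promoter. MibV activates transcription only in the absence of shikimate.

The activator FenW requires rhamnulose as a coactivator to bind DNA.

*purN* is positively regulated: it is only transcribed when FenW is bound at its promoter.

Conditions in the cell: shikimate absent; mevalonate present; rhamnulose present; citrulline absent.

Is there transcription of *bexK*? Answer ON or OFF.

Mevalonate is present, so LomS is inactive.
With no repressor bound, *quvP* is transcribed.
So QuvP is produced and active.
Rhamnulose is present, so FenW is active.
No repressor is bound and FenW is active, so *purN* is transcribed.
So PurN is produced and active.
No repressor is bound and QuvP and PurN are active, so *gorU* is transcribed.
So GorU is produced and active.
Citrulline is absent, so ZorA is inactive.
Required activator ZorA is absent, so *jalD* is not transcribed.
So JalD is not produced.
With no repressor bound, *nerU* is transcribed.
So NerU is produced and active.
With repressor NerU bound, *yilL* is not transcribed.
So YilL is not produced.
Required activator YilL is absent, so *bexK* is not transcribed.

OFF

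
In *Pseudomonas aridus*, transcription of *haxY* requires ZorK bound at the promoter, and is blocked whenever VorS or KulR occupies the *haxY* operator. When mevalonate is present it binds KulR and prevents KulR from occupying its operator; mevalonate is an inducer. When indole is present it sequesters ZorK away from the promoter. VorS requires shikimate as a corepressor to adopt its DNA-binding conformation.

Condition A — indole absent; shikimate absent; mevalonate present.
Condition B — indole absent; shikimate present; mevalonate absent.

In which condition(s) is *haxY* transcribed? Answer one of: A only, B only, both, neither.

A only

Condition A:
Indole is absent, so ZorK is active.
Shikimate is absent, so VorS is inactive.
Mevalonate is present, so KulR is inactive.
No repressor is bound and ZorK is active, so *haxY* is transcribed.
→ *haxY* is ON in A.
Condition B:
Indole is absent, so ZorK is active.
Shikimate is present, so VorS is active.
Mevalonate is absent, so KulR is active.
With repressor VorS bound, *haxY* is not transcribed.
→ *haxY* is OFF in B.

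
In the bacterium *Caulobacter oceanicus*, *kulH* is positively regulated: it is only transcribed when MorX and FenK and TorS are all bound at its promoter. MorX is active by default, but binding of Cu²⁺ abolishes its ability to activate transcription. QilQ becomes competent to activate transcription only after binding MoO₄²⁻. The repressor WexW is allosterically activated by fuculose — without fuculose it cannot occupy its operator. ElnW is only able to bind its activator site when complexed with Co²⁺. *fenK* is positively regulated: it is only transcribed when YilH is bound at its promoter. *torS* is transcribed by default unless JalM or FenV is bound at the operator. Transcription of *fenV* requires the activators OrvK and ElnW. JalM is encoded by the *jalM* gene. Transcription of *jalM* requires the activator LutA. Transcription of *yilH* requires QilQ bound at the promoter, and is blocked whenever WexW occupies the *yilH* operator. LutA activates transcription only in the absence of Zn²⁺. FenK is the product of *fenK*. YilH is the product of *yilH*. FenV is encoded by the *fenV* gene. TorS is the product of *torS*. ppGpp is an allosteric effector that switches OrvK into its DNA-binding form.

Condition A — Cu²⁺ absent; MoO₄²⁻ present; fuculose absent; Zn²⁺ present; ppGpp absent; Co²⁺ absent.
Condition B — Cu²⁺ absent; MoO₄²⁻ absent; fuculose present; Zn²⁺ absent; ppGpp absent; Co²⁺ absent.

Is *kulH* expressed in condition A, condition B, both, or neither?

Condition A:
Cu²⁺ is absent, so MorX is active.
MoO₄²⁻ is present, so QilQ is active.
Fuculose is absent, so WexW is inactive.
No repressor is bound and QilQ is active, so *yilH* is transcribed.
So YilH is produced and active.
No repressor is bound and YilH is active, so *fenK* is transcribed.
So FenK is produced and active.
Zn²⁺ is present, so LutA is inactive.
Required activator LutA is absent, so *jalM* is not transcribed.
So JalM is not produced.
ppGpp is absent, so OrvK is inactive.
Co²⁺ is absent, so ElnW is inactive.
Required activator OrvK is absent, so *fenV* is not transcribed.
So FenV is not produced.
With no repressor bound, *torS* is transcribed.
So TorS is produced and active.
No repressor is bound and MorX and FenK and TorS are active, so *kulH* is transcribed.
→ *kulH* is ON in A.
Condition B:
Cu²⁺ is absent, so MorX is active.
MoO₄²⁻ is absent, so QilQ is inactive.
Fuculose is present, so WexW is active.
With repressor WexW bound, *yilH* is not transcribed.
So YilH is not produced.
Required activator YilH is absent, so *fenK* is not transcribed.
So FenK is not produced.
Zn²⁺ is absent, so LutA is active.
No repressor is bound and LutA is active, so *jalM* is transcribed.
So JalM is produced and active.
ppGpp is absent, so OrvK is inactive.
Co²⁺ is absent, so ElnW is inactive.
Required activator OrvK is absent, so *fenV* is not transcribed.
So FenV is not produced.
With repressor JalM bound, *torS* is not transcribed.
So TorS is not produced.
Required activator FenK is absent, so *kulH* is not transcribed.
→ *kulH* is OFF in B.

A only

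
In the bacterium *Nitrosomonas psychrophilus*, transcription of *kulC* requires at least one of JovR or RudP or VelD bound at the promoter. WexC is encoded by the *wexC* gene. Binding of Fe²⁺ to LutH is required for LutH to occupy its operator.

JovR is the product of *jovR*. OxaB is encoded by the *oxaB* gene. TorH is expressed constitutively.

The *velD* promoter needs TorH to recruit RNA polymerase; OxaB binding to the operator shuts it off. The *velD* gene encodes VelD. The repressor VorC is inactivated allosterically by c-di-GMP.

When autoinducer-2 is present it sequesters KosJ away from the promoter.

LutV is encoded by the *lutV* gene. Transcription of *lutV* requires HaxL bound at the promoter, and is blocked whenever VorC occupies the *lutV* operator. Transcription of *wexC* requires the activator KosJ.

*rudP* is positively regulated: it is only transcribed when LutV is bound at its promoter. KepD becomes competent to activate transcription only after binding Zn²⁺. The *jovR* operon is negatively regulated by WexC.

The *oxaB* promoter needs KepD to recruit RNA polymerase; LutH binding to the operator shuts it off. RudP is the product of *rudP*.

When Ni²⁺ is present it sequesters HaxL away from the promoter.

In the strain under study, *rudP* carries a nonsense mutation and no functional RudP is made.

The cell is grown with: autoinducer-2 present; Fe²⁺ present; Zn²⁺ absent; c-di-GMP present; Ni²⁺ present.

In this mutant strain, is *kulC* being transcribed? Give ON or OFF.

Autoinducer-2 is present, so KosJ is inactive.
Required activator KosJ is absent, so *wexC* is not transcribed.
So WexC is not produced.
With no repressor bound, *jovR* is transcribed.
So JovR is produced and active.
RudP is non-functional in this strain, so it has no effect.
Zn²⁺ is absent, so KepD is inactive.
Fe²⁺ is present, so LutH is active.
With repressor LutH bound, *oxaB* is not transcribed.
So OxaB is not produced.
TorH is produced constitutively and is active.
No repressor is bound and TorH is active, so *velD* is transcribed.
So VelD is produced and active.
Activator JovR is present, so *kulC* is transcribed.

ON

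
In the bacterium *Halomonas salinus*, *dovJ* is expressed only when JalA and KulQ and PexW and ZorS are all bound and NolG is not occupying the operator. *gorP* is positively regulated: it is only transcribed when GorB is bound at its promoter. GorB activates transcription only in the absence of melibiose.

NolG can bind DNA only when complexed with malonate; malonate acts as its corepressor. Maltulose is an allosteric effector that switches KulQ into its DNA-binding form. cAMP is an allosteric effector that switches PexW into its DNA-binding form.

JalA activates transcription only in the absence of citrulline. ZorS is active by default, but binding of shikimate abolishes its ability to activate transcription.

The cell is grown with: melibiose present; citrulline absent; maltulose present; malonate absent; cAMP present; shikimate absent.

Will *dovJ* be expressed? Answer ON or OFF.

ON

Citrulline is absent, so JalA is active.
Maltulose is present, so KulQ is active.
cAMP is present, so PexW is active.
Shikimate is absent, so ZorS is active.
Malonate is absent, so NolG is inactive.
No repressor is bound and JalA and KulQ and PexW and ZorS are active, so *dovJ* is transcribed.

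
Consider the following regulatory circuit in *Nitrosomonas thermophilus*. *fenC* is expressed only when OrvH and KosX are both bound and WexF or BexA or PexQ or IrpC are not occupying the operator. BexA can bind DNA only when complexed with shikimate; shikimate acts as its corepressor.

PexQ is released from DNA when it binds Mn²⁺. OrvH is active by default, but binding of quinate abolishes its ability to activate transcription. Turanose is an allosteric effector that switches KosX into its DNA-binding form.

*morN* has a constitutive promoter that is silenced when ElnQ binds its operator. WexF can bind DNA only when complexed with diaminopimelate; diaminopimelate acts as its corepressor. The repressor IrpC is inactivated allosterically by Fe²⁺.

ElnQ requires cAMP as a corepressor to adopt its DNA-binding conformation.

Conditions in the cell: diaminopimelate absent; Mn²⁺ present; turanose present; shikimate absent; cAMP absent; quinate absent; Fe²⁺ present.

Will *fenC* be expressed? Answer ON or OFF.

ON

Quinate is absent, so OrvH is active.
Diaminopimelate is absent, so WexF is inactive.
Turanose is present, so KosX is active.
Shikimate is absent, so BexA is inactive.
Mn²⁺ is present, so PexQ is inactive.
Fe²⁺ is present, so IrpC is inactive.
No repressor is bound and OrvH and KosX are active, so *fenC* is transcribed.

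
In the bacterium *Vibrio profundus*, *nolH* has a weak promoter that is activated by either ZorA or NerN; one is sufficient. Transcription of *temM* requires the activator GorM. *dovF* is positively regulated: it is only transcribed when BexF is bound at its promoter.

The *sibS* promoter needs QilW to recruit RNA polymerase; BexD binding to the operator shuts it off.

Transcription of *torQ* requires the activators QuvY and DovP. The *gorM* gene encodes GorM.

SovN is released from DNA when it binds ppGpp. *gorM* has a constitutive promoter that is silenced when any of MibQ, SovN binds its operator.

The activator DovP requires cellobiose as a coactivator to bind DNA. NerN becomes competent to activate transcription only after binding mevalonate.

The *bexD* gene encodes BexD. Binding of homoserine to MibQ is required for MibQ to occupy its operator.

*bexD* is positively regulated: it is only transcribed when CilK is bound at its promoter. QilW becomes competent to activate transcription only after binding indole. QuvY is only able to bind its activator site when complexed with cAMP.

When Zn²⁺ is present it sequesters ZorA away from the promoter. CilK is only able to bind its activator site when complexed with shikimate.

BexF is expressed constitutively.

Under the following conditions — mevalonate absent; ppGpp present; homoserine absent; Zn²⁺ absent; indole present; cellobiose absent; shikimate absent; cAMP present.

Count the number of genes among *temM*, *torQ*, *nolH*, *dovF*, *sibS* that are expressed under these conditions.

4

Homoserine is absent, so MibQ is inactive.
ppGpp is present, so SovN is inactive.
With no repressor bound, *gorM* is transcribed.
So GorM is produced and active.
No repressor is bound and GorM is active, so *temM* is transcribed.
→ *temM* is ON.
cAMP is present, so QuvY is active.
Cellobiose is absent, so DovP is inactive.
Required activator DovP is absent, so *torQ* is not transcribed.
→ *torQ* is OFF.
Zn²⁺ is absent, so ZorA is active.
Mevalonate is absent, so NerN is inactive.
Activator ZorA is present, so *nolH* is transcribed.
→ *nolH* is ON.
BexF is produced constitutively and is active.
No repressor is bound and BexF is active, so *dovF* is transcribed.
→ *dovF* is ON.
Indole is present, so QilW is active.
Shikimate is absent, so CilK is inactive.
Required activator CilK is absent, so *bexD* is not transcribed.
So BexD is not produced.
No repressor is bound and QilW is active, so *sibS* is transcribed.
→ *sibS* is ON.
4 of the 5 genes are transcribed.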